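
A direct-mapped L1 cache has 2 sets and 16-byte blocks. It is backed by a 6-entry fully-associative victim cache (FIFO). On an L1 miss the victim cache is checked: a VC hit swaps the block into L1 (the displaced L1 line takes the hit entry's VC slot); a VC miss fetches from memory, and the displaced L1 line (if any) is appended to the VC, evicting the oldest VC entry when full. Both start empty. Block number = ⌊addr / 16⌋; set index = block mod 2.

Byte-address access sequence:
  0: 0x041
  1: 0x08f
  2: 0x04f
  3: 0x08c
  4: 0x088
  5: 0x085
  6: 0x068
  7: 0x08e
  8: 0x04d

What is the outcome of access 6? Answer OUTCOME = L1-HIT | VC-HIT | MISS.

OUTCOME = MISS

0: 0x41 (blk 4, set 0) → MISS  vc=[]
1: 0x8f (blk 8, set 0) → MISS  vc=[4]
2: 0x4f (blk 4, set 0) → VC-HIT  vc=[8]
3: 0x8c (blk 8, set 0) → VC-HIT  vc=[4]
4: 0x88 (blk 8, set 0) → L1-HIT  vc=[4]
5: 0x85 (blk 8, set 0) → L1-HIT  vc=[4]
6: 0x68 (blk 6, set 0) → MISS  vc=[4, 8]
7: 0x8e (blk 8, set 0) → VC-HIT  vc=[4, 6]
8: 0x4d (blk 4, set 0) → VC-HIT  vc=[8, 6]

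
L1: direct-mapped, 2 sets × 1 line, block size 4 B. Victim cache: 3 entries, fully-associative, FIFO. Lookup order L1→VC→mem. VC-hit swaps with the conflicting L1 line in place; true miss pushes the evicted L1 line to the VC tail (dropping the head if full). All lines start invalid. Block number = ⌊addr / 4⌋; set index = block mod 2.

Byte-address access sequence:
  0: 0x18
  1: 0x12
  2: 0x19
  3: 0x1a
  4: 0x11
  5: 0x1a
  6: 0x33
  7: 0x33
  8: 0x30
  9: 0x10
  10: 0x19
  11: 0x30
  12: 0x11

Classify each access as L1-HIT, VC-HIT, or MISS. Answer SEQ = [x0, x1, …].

  [0] addr=0x18 blk=6 s=0: MISS | VC []
  [1] addr=0x12 blk=4 s=0: MISS | VC [6]
  [2] addr=0x19 blk=6 s=0: VC-HIT | VC [4]
  [3] addr=0x1a blk=6 s=0: L1-HIT | VC [4]
  [4] addr=0x11 blk=4 s=0: VC-HIT | VC [6]
  [5] addr=0x1a blk=6 s=0: VC-HIT | VC [4]
  [6] addr=0x33 blk=12 s=0: MISS | VC [4, 6]
  [7] addr=0x33 blk=12 s=0: L1-HIT | VC [4, 6]
  [8] addr=0x30 blk=12 s=0: L1-HIT | VC [4, 6]
  [9] addr=0x10 blk=4 s=0: VC-HIT | VC [12, 6]
  [10] addr=0x19 blk=6 s=0: VC-HIT | VC [12, 4]
  [11] addr=0x30 blk=12 s=0: VC-HIT | VC [6, 4]
  [12] addr=0x11 blk=4 s=0: VC-HIT | VC [6, 12]

SEQ = [MISS, MISS, VC-HIT, L1-HIT, VC-HIT, VC-HIT, MISS, L1-HIT, L1-HIT, VC-HIT, VC-HIT, VC-HIT, VC-HIT]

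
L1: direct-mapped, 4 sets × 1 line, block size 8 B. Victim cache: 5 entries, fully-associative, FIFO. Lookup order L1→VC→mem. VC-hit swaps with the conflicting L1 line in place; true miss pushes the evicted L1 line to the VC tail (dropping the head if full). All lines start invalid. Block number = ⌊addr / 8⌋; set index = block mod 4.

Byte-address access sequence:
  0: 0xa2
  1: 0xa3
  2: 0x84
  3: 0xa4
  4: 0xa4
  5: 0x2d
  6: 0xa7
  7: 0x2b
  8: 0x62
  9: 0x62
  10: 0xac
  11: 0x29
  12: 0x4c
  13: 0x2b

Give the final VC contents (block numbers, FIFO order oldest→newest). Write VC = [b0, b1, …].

  [0] addr=0xa2 blk=20 s=0: MISS | VC []
  [1] addr=0xa3 blk=20 s=0: L1-HIT | VC []
  [2] addr=0x84 blk=16 s=0: MISS | VC [20]
  [3] addr=0xa4 blk=20 s=0: VC-HIT | VC [16]
  [4] addr=0xa4 blk=20 s=0: L1-HIT | VC [16]
  [5] addr=0x2d blk=5 s=1: MISS | VC [16]
  [6] addr=0xa7 blk=20 s=0: L1-HIT | VC [16]
  [7] addr=0x2b blk=5 s=1: L1-HIT | VC [16]
  [8] addr=0x62 blk=12 s=0: MISS | VC [16, 20]
  [9] addr=0x62 blk=12 s=0: L1-HIT | VC [16, 20]
  [10] addr=0xac blk=21 s=1: MISS | VC [16, 20, 5]
  [11] addr=0x29 blk=5 s=1: VC-HIT | VC [16, 20, 21]
  [12] addr=0x4c blk=9 s=1: MISS | VC [16, 20, 21, 5]
  [13] addr=0x2b blk=5 s=1: VC-HIT | VC [16, 20, 21, 9]

VC = [16, 20, 21, 9]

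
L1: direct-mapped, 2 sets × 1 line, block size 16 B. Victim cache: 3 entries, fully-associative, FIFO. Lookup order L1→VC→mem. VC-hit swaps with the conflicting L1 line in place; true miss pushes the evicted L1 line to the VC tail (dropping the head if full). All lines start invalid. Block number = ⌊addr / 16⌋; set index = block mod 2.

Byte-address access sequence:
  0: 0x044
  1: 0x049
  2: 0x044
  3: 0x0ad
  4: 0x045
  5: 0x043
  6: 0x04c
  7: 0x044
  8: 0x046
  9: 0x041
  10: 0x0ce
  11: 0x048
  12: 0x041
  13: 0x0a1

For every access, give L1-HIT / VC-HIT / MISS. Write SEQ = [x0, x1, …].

  [0] addr=0x44 blk=4 s=0: MISS | VC []
  [1] addr=0x49 blk=4 s=0: L1-HIT | VC []
  [2] addr=0x44 blk=4 s=0: L1-HIT | VC []
  [3] addr=0xad blk=10 s=0: MISS | VC [4]
  [4] addr=0x45 blk=4 s=0: VC-HIT | VC [10]
  [5] addr=0x43 blk=4 s=0: L1-HIT | VC [10]
  [6] addr=0x4c blk=4 s=0: L1-HIT | VC [10]
  [7] addr=0x44 blk=4 s=0: L1-HIT | VC [10]
  [8] addr=0x46 blk=4 s=0: L1-HIT | VC [10]
  [9] addr=0x41 blk=4 s=0: L1-HIT | VC [10]
  [10] addr=0xce blk=12 s=0: MISS | VC [10, 4]
  [11] addr=0x48 blk=4 s=0: VC-HIT | VC [10, 12]
  [12] addr=0x41 blk=4 s=0: L1-HIT | VC [10, 12]
  [13] addr=0xa1 blk=10 s=0: VC-HIT | VC [4, 12]

SEQ = [MISS, L1-HIT, L1-HIT, MISS, VC-HIT, L1-HIT, L1-HIT, L1-HIT, L1-HIT, L1-HIT, MISS, VC-HIT, L1-HIT, VC-HIT]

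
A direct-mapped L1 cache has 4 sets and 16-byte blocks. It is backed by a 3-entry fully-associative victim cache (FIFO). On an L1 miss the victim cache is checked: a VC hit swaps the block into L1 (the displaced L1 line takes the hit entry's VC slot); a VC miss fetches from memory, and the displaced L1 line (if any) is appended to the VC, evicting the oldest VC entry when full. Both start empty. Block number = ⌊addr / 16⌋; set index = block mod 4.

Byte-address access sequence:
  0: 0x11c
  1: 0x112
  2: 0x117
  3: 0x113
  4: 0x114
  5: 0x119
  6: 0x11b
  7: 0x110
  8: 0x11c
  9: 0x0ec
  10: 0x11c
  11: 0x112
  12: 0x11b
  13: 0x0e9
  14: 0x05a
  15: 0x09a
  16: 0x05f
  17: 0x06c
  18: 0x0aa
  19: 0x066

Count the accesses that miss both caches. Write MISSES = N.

  [0] addr=0x11c blk=17 s=1: MISS | VC []
  [1] addr=0x112 blk=17 s=1: L1-HIT | VC []
  [2] addr=0x117 blk=17 s=1: L1-HIT | VC []
  [3] addr=0x113 blk=17 s=1: L1-HIT | VC []
  [4] addr=0x114 blk=17 s=1: L1-HIT | VC []
  [5] addr=0x119 blk=17 s=1: L1-HIT | VC []
  [6] addr=0x11b blk=17 s=1: L1-HIT | VC []
  [7] addr=0x110 blk=17 s=1: L1-HIT | VC []
  [8] addr=0x11c blk=17 s=1: L1-HIT | VC []
  [9] addr=0xec blk=14 s=2: MISS | VC []
  [10] addr=0x11c blk=17 s=1: L1-HIT | VC []
  [11] addr=0x112 blk=17 s=1: L1-HIT | VC []
  [12] addr=0x11b blk=17 s=1: L1-HIT | VC []
  [13] addr=0xe9 blk=14 s=2: L1-HIT | VC []
  [14] addr=0x5a blk=5 s=1: MISS | VC [17]
  [15] addr=0x9a blk=9 s=1: MISS | VC [17, 5]
  [16] addr=0x5f blk=5 s=1: VC-HIT | VC [17, 9]
  [17] addr=0x6c blk=6 s=2: MISS | VC [17, 9, 14]
  [18] addr=0xaa blk=10 s=2: MISS | VC [9, 14, 6]
  [19] addr=0x66 blk=6 s=2: VC-HIT | VC [9, 14, 10]

MISSES = 6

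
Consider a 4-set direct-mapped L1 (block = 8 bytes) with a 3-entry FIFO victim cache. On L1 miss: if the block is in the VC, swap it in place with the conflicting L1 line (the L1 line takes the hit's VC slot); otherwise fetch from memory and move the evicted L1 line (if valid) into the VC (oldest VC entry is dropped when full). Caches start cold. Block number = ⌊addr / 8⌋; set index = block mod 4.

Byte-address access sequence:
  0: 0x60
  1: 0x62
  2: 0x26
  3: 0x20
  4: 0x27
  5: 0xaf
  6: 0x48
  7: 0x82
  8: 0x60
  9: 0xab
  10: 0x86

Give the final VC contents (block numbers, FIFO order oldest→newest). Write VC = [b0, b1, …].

VC = [12, 9, 4]

0: 0x60 (blk 12, set 0) → MISS  vc=[]
1: 0x62 (blk 12, set 0) → L1-HIT  vc=[]
2: 0x26 (blk 4, set 0) → MISS  vc=[12]
3: 0x20 (blk 4, set 0) → L1-HIT  vc=[12]
4: 0x27 (blk 4, set 0) → L1-HIT  vc=[12]
5: 0xaf (blk 21, set 1) → MISS  vc=[12]
6: 0x48 (blk 9, set 1) → MISS  vc=[12, 21]
7: 0x82 (blk 16, set 0) → MISS  vc=[12, 21, 4]
8: 0x60 (blk 12, set 0) → VC-HIT  vc=[16, 21, 4]
9: 0xab (blk 21, set 1) → VC-HIT  vc=[16, 9, 4]
10: 0x86 (blk 16, set 0) → VC-HIT  vc=[12, 9, 4]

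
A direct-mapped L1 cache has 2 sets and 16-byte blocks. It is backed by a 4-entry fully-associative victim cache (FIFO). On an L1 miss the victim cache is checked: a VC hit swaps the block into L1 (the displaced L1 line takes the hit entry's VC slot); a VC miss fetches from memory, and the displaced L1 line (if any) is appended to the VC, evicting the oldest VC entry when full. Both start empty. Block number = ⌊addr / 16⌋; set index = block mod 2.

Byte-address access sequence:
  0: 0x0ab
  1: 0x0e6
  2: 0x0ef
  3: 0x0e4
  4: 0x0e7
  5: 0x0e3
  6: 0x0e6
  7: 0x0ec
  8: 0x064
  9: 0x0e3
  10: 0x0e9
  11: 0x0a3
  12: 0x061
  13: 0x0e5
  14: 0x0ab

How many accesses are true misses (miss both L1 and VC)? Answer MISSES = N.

0: 0xab (blk 10, set 0) → MISS  vc=[]
1: 0xe6 (blk 14, set 0) → MISS  vc=[10]
2: 0xef (blk 14, set 0) → L1-HIT  vc=[10]
3: 0xe4 (blk 14, set 0) → L1-HIT  vc=[10]
4: 0xe7 (blk 14, set 0) → L1-HIT  vc=[10]
5: 0xe3 (blk 14, set 0) → L1-HIT  vc=[10]
6: 0xe6 (blk 14, set 0) → L1-HIT  vc=[10]
7: 0xec (blk 14, set 0) → L1-HIT  vc=[10]
8: 0x64 (blk 6, set 0) → MISS  vc=[10, 14]
9: 0xe3 (blk 14, set 0) → VC-HIT  vc=[10, 6]
10: 0xe9 (blk 14, set 0) → L1-HIT  vc=[10, 6]
11: 0xa3 (blk 10, set 0) → VC-HIT  vc=[14, 6]
12: 0x61 (blk 6, set 0) → VC-HIT  vc=[14, 10]
13: 0xe5 (blk 14, set 0) → VC-HIT  vc=[6, 10]
14: 0xab (blk 10, set 0) → VC-HIT  vc=[6, 14]

MISSES = 3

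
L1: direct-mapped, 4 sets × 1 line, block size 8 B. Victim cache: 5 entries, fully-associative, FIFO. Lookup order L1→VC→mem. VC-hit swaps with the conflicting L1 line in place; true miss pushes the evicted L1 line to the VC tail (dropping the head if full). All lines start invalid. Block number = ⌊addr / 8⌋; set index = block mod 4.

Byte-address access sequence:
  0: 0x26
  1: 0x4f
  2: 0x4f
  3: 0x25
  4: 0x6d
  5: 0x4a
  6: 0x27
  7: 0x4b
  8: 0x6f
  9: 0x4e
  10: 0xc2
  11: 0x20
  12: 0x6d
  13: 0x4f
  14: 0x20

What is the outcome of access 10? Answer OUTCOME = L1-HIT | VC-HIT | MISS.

OUTCOME = MISS

0: 0x26 (blk 4, set 0) → MISS  vc=[]
1: 0x4f (blk 9, set 1) → MISS  vc=[]
2: 0x4f (blk 9, set 1) → L1-HIT  vc=[]
3: 0x25 (blk 4, set 0) → L1-HIT  vc=[]
4: 0x6d (blk 13, set 1) → MISS  vc=[9]
5: 0x4a (blk 9, set 1) → VC-HIT  vc=[13]
6: 0x27 (blk 4, set 0) → L1-HIT  vc=[13]
7: 0x4b (blk 9, set 1) → L1-HIT  vc=[13]
8: 0x6f (blk 13, set 1) → VC-HIT  vc=[9]
9: 0x4e (blk 9, set 1) → VC-HIT  vc=[13]
10: 0xc2 (blk 24, set 0) → MISS  vc=[13, 4]
11: 0x20 (blk 4, set 0) → VC-HIT  vc=[13, 24]
12: 0x6d (blk 13, set 1) → VC-HIT  vc=[9, 24]
13: 0x4f (blk 9, set 1) → VC-HIT  vc=[13, 24]
14: 0x20 (blk 4, set 0) → L1-HIT  vc=[13, 24]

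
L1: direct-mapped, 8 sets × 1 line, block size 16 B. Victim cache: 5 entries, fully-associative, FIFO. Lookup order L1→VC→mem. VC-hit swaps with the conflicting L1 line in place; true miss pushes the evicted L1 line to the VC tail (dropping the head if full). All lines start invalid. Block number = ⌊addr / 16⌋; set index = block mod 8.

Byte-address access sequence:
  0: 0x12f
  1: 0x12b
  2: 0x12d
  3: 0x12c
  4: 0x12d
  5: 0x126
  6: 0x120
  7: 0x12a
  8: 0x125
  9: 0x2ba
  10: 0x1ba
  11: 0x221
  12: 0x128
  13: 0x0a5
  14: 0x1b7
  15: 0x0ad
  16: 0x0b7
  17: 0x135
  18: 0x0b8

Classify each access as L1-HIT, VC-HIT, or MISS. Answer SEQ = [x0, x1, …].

SEQ = [MISS, L1-HIT, L1-HIT, L1-HIT, L1-HIT, L1-HIT, L1-HIT, L1-HIT, L1-HIT, MISS, MISS, MISS, VC-HIT, MISS, L1-HIT, L1-HIT, MISS, MISS, VC-HIT]

#0 0x12f→b18/s2 MISS; vc=[]
#1 0x12b→b18/s2 L1-HIT; vc=[]
#2 0x12d→b18/s2 L1-HIT; vc=[]
#3 0x12c→b18/s2 L1-HIT; vc=[]
#4 0x12d→b18/s2 L1-HIT; vc=[]
#5 0x126→b18/s2 L1-HIT; vc=[]
#6 0x120→b18/s2 L1-HIT; vc=[]
#7 0x12a→b18/s2 L1-HIT; vc=[]
#8 0x125→b18/s2 L1-HIT; vc=[]
#9 0x2ba→b43/s3 MISS; vc=[]
#10 0x1ba→b27/s3 MISS; vc=[43]
#11 0x221→b34/s2 MISS; vc=[43,18]
#12 0x128→b18/s2 VC-HIT; vc=[43,34]
#13 0xa5→b10/s2 MISS; vc=[43,34,18]
#14 0x1b7→b27/s3 L1-HIT; vc=[43,34,18]
#15 0xad→b10/s2 L1-HIT; vc=[43,34,18]
#16 0xb7→b11/s3 MISS; vc=[43,34,18,27]
#17 0x135→b19/s3 MISS; vc=[43,34,18,27,11]
#18 0xb8→b11/s3 VC-HIT; vc=[43,34,18,27,19]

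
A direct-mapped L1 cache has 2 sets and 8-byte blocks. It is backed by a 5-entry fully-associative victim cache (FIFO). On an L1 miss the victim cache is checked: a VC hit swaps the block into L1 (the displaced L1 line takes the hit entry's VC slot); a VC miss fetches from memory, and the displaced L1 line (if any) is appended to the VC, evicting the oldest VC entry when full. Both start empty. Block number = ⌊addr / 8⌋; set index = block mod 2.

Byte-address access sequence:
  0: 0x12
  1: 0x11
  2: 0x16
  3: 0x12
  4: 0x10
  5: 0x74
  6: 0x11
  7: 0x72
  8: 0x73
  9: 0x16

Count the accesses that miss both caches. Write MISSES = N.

#0 0x12→b2/s0 MISS; vc=[]
#1 0x11→b2/s0 L1-HIT; vc=[]
#2 0x16→b2/s0 L1-HIT; vc=[]
#3 0x12→b2/s0 L1-HIT; vc=[]
#4 0x10→b2/s0 L1-HIT; vc=[]
#5 0x74→b14/s0 MISS; vc=[2]
#6 0x11→b2/s0 VC-HIT; vc=[14]
#7 0x72→b14/s0 VC-HIT; vc=[2]
#8 0x73→b14/s0 L1-HIT; vc=[2]
#9 0x16→b2/s0 VC-HIT; vc=[14]

MISSES = 2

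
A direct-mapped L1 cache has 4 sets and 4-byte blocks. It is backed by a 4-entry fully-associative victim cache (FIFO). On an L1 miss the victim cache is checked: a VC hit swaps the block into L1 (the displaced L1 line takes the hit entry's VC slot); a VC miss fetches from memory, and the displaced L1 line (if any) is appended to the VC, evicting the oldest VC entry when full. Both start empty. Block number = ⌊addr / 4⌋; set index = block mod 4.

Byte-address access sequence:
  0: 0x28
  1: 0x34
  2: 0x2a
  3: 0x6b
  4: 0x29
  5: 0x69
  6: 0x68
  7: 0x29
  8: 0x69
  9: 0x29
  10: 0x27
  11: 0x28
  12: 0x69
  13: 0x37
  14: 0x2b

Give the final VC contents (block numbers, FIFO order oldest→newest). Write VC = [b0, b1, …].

VC = [26, 9]

#0 0x28→b10/s2 MISS; vc=[]
#1 0x34→b13/s1 MISS; vc=[]
#2 0x2a→b10/s2 L1-HIT; vc=[]
#3 0x6b→b26/s2 MISS; vc=[10]
#4 0x29→b10/s2 VC-HIT; vc=[26]
#5 0x69→b26/s2 VC-HIT; vc=[10]
#6 0x68→b26/s2 L1-HIT; vc=[10]
#7 0x29→b10/s2 VC-HIT; vc=[26]
#8 0x69→b26/s2 VC-HIT; vc=[10]
#9 0x29→b10/s2 VC-HIT; vc=[26]
#10 0x27→b9/s1 MISS; vc=[26,13]
#11 0x28→b10/s2 L1-HIT; vc=[26,13]
#12 0x69→b26/s2 VC-HIT; vc=[10,13]
#13 0x37→b13/s1 VC-HIT; vc=[10,9]
#14 0x2b→b10/s2 VC-HIT; vc=[26,9]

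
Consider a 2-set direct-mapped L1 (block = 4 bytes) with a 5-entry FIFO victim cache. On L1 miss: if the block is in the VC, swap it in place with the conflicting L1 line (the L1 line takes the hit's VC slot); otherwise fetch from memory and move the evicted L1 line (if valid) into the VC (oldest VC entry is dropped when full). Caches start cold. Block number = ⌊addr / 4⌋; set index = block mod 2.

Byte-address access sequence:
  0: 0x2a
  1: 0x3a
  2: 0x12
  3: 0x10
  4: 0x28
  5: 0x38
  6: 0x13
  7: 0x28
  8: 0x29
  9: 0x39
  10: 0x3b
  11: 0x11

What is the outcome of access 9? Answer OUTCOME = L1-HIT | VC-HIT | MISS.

OUTCOME = VC-HIT

0: 0x2a (blk 10, set 0) → MISS  vc=[]
1: 0x3a (blk 14, set 0) → MISS  vc=[10]
2: 0x12 (blk 4, set 0) → MISS  vc=[10, 14]
3: 0x10 (blk 4, set 0) → L1-HIT  vc=[10, 14]
4: 0x28 (blk 10, set 0) → VC-HIT  vc=[4, 14]
5: 0x38 (blk 14, set 0) → VC-HIT  vc=[4, 10]
6: 0x13 (blk 4, set 0) → VC-HIT  vc=[14, 10]
7: 0x28 (blk 10, set 0) → VC-HIT  vc=[14, 4]
8: 0x29 (blk 10, set 0) → L1-HIT  vc=[14, 4]
9: 0x39 (blk 14, set 0) → VC-HIT  vc=[10, 4]
10: 0x3b (blk 14, set 0) → L1-HIT  vc=[10, 4]
11: 0x11 (blk 4, set 0) → VC-HIT  vc=[10, 14]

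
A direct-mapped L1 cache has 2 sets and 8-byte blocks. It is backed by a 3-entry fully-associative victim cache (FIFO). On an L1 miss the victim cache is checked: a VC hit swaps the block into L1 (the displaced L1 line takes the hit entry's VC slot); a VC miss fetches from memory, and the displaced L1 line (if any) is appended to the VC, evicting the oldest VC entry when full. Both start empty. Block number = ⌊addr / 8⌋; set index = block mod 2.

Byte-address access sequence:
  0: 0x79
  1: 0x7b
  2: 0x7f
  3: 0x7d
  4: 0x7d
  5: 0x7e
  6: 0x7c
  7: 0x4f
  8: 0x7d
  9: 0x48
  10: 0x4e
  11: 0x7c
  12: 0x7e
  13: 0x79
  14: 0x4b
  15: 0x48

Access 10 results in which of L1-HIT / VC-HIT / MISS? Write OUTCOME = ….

OUTCOME = L1-HIT

  [0] addr=0x79 blk=15 s=1: MISS | VC []
  [1] addr=0x7b blk=15 s=1: L1-HIT | VC []
  [2] addr=0x7f blk=15 s=1: L1-HIT | VC []
  [3] addr=0x7d blk=15 s=1: L1-HIT | VC []
  [4] addr=0x7d blk=15 s=1: L1-HIT | VC []
  [5] addr=0x7e blk=15 s=1: L1-HIT | VC []
  [6] addr=0x7c blk=15 s=1: L1-HIT | VC []
  [7] addr=0x4f blk=9 s=1: MISS | VC [15]
  [8] addr=0x7d blk=15 s=1: VC-HIT | VC [9]
  [9] addr=0x48 blk=9 s=1: VC-HIT | VC [15]
  [10] addr=0x4e blk=9 s=1: L1-HIT | VC [15]
  [11] addr=0x7c blk=15 s=1: VC-HIT | VC [9]
  [12] addr=0x7e blk=15 s=1: L1-HIT | VC [9]
  [13] addr=0x79 blk=15 s=1: L1-HIT | VC [9]
  [14] addr=0x4b blk=9 s=1: VC-HIT | VC [15]
  [15] addr=0x48 blk=9 s=1: L1-HIT | VC [15]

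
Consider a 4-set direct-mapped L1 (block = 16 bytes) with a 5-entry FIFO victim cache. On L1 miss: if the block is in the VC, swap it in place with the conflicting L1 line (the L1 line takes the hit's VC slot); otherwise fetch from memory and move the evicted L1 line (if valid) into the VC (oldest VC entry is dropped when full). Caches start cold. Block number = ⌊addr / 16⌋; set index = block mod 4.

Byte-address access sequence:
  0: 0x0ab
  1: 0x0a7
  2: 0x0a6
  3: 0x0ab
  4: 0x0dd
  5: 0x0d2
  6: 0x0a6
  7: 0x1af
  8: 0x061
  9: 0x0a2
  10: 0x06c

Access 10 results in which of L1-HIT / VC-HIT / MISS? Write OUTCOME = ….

OUTCOME = VC-HIT

#0 0xab→b10/s2 MISS; vc=[]
#1 0xa7→b10/s2 L1-HIT; vc=[]
#2 0xa6→b10/s2 L1-HIT; vc=[]
#3 0xab→b10/s2 L1-HIT; vc=[]
#4 0xdd→b13/s1 MISS; vc=[]
#5 0xd2→b13/s1 L1-HIT; vc=[]
#6 0xa6→b10/s2 L1-HIT; vc=[]
#7 0x1af→b26/s2 MISS; vc=[10]
#8 0x61→b6/s2 MISS; vc=[10,26]
#9 0xa2→b10/s2 VC-HIT; vc=[6,26]
#10 0x6c→b6/s2 VC-HIT; vc=[10,26]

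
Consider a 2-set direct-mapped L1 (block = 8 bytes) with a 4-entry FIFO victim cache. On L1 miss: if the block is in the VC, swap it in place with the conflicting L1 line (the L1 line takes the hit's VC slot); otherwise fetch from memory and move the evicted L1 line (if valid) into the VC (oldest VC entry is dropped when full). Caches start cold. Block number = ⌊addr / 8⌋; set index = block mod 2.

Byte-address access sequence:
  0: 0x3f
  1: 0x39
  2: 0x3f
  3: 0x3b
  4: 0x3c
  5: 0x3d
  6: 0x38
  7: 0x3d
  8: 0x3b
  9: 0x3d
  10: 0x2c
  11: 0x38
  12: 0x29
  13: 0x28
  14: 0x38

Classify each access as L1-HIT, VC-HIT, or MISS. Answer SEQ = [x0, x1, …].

  [0] addr=0x3f blk=7 s=1: MISS | VC []
  [1] addr=0x39 blk=7 s=1: L1-HIT | VC []
  [2] addr=0x3f blk=7 s=1: L1-HIT | VC []
  [3] addr=0x3b blk=7 s=1: L1-HIT | VC []
  [4] addr=0x3c blk=7 s=1: L1-HIT | VC []
  [5] addr=0x3d blk=7 s=1: L1-HIT | VC []
  [6] addr=0x38 blk=7 s=1: L1-HIT | VC []
  [7] addr=0x3d blk=7 s=1: L1-HIT | VC []
  [8] addr=0x3b blk=7 s=1: L1-HIT | VC []
  [9] addr=0x3d blk=7 s=1: L1-HIT | VC []
  [10] addr=0x2c blk=5 s=1: MISS | VC [7]
  [11] addr=0x38 blk=7 s=1: VC-HIT | VC [5]
  [12] addr=0x29 blk=5 s=1: VC-HIT | VC [7]
  [13] addr=0x28 blk=5 s=1: L1-HIT | VC [7]
  [14] addr=0x38 blk=7 s=1: VC-HIT | VC [5]

SEQ = [MISS, L1-HIT, L1-HIT, L1-HIT, L1-HIT, L1-HIT, L1-HIT, L1-HIT, L1-HIT, L1-HIT, MISS, VC-HIT, VC-HIT, L1-HIT, VC-HIT]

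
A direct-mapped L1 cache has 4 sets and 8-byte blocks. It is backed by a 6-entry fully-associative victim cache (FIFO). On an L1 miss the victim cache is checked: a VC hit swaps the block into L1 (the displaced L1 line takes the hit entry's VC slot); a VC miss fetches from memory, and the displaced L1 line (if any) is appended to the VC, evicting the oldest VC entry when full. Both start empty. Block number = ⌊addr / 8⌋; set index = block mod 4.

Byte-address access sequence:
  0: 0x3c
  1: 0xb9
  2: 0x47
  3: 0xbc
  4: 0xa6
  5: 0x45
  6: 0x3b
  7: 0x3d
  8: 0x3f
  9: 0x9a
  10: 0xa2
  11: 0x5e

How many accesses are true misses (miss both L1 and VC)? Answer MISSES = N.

MISSES = 6

0: 0x3c (blk 7, set 3) → MISS  vc=[]
1: 0xb9 (blk 23, set 3) → MISS  vc=[7]
2: 0x47 (blk 8, set 0) → MISS  vc=[7]
3: 0xbc (blk 23, set 3) → L1-HIT  vc=[7]
4: 0xa6 (blk 20, set 0) → MISS  vc=[7, 8]
5: 0x45 (blk 8, set 0) → VC-HIT  vc=[7, 20]
6: 0x3b (blk 7, set 3) → VC-HIT  vc=[23, 20]
7: 0x3d (blk 7, set 3) → L1-HIT  vc=[23, 20]
8: 0x3f (blk 7, set 3) → L1-HIT  vc=[23, 20]
9: 0x9a (blk 19, set 3) → MISS  vc=[23, 20, 7]
10: 0xa2 (blk 20, set 0) → VC-HIT  vc=[23, 8, 7]
11: 0x5e (blk 11, set 3) → MISS  vc=[23, 8, 7, 19]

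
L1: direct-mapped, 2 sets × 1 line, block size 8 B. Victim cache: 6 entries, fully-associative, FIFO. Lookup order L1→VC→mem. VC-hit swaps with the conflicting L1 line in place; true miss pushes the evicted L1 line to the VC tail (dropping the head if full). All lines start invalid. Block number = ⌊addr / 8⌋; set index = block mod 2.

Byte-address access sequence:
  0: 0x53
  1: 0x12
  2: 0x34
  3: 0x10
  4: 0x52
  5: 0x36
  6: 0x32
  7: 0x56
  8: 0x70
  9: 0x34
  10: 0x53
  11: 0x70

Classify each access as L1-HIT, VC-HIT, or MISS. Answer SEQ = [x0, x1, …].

SEQ = [MISS, MISS, MISS, VC-HIT, VC-HIT, VC-HIT, L1-HIT, VC-HIT, MISS, VC-HIT, VC-HIT, VC-HIT]

  [0] addr=0x53 blk=10 s=0: MISS | VC []
  [1] addr=0x12 blk=2 s=0: MISS | VC [10]
  [2] addr=0x34 blk=6 s=0: MISS | VC [10, 2]
  [3] addr=0x10 blk=2 s=0: VC-HIT | VC [10, 6]
  [4] addr=0x52 blk=10 s=0: VC-HIT | VC [2, 6]
  [5] addr=0x36 blk=6 s=0: VC-HIT | VC [2, 10]
  [6] addr=0x32 blk=6 s=0: L1-HIT | VC [2, 10]
  [7] addr=0x56 blk=10 s=0: VC-HIT | VC [2, 6]
  [8] addr=0x70 blk=14 s=0: MISS | VC [2, 6, 10]
  [9] addr=0x34 blk=6 s=0: VC-HIT | VC [2, 14, 10]
  [10] addr=0x53 blk=10 s=0: VC-HIT | VC [2, 14, 6]
  [11] addr=0x70 blk=14 s=0: VC-HIT | VC [2, 10, 6]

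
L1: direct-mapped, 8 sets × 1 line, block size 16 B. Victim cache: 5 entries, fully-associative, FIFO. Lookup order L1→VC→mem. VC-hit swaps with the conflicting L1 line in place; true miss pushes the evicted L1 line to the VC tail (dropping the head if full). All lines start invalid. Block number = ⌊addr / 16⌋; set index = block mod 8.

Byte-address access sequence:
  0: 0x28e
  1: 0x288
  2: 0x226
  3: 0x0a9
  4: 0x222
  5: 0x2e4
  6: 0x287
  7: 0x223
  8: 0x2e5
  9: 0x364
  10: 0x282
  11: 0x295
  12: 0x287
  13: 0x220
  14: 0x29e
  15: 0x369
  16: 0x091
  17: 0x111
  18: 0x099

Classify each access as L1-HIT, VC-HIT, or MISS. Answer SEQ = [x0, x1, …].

SEQ = [MISS, L1-HIT, MISS, MISS, VC-HIT, MISS, L1-HIT, L1-HIT, L1-HIT, MISS, L1-HIT, MISS, L1-HIT, L1-HIT, L1-HIT, L1-HIT, MISS, MISS, VC-HIT]

#0 0x28e→b40/s0 MISS; vc=[]
#1 0x288→b40/s0 L1-HIT; vc=[]
#2 0x226→b34/s2 MISS; vc=[]
#3 0xa9→b10/s2 MISS; vc=[34]
#4 0x222→b34/s2 VC-HIT; vc=[10]
#5 0x2e4→b46/s6 MISS; vc=[10]
#6 0x287→b40/s0 L1-HIT; vc=[10]
#7 0x223→b34/s2 L1-HIT; vc=[10]
#8 0x2e5→b46/s6 L1-HIT; vc=[10]
#9 0x364→b54/s6 MISS; vc=[10,46]
#10 0x282→b40/s0 L1-HIT; vc=[10,46]
#11 0x295→b41/s1 MISS; vc=[10,46]
#12 0x287→b40/s0 L1-HIT; vc=[10,46]
#13 0x220→b34/s2 L1-HIT; vc=[10,46]
#14 0x29e→b41/s1 L1-HIT; vc=[10,46]
#15 0x369→b54/s6 L1-HIT; vc=[10,46]
#16 0x91→b9/s1 MISS; vc=[10,46,41]
#17 0x111→b17/s1 MISS; vc=[10,46,41,9]
#18 0x99→b9/s1 VC-HIT; vc=[10,46,41,17]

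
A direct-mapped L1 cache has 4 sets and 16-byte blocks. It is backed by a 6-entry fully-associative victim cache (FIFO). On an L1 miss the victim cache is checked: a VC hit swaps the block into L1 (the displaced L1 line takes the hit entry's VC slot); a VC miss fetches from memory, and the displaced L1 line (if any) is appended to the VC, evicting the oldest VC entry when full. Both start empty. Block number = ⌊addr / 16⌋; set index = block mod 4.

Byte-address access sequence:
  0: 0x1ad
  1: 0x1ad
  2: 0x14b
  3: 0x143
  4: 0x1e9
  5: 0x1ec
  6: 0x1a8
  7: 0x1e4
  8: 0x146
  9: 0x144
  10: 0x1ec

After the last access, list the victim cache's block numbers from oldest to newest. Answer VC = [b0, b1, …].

0: 0x1ad (blk 26, set 2) → MISS  vc=[]
1: 0x1ad (blk 26, set 2) → L1-HIT  vc=[]
2: 0x14b (blk 20, set 0) → MISS  vc=[]
3: 0x143 (blk 20, set 0) → L1-HIT  vc=[]
4: 0x1e9 (blk 30, set 2) → MISS  vc=[26]
5: 0x1ec (blk 30, set 2) → L1-HIT  vc=[26]
6: 0x1a8 (blk 26, set 2) → VC-HIT  vc=[30]
7: 0x1e4 (blk 30, set 2) → VC-HIT  vc=[26]
8: 0x146 (blk 20, set 0) → L1-HIT  vc=[26]
9: 0x144 (blk 20, set 0) → L1-HIT  vc=[26]
10: 0x1ec (blk 30, set 2) → L1-HIT  vc=[26]

VC = [26]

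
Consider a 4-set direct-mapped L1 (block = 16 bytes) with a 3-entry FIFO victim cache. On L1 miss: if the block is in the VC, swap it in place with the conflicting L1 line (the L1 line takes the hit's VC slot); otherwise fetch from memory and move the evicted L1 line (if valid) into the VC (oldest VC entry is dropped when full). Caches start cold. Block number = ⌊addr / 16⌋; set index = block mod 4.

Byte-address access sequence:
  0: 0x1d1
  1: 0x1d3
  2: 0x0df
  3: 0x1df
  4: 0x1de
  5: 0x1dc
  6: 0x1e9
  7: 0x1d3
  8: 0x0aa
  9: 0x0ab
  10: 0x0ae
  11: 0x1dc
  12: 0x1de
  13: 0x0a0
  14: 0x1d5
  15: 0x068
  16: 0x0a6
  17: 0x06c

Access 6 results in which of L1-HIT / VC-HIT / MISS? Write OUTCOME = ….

0: 0x1d1 (blk 29, set 1) → MISS  vc=[]
1: 0x1d3 (blk 29, set 1) → L1-HIT  vc=[]
2: 0xdf (blk 13, set 1) → MISS  vc=[29]
3: 0x1df (blk 29, set 1) → VC-HIT  vc=[13]
4: 0x1de (blk 29, set 1) → L1-HIT  vc=[13]
5: 0x1dc (blk 29, set 1) → L1-HIT  vc=[13]
6: 0x1e9 (blk 30, set 2) → MISS  vc=[13]
7: 0x1d3 (blk 29, set 1) → L1-HIT  vc=[13]
8: 0xaa (blk 10, set 2) → MISS  vc=[13, 30]
9: 0xab (blk 10, set 2) → L1-HIT  vc=[13, 30]
10: 0xae (blk 10, set 2) → L1-HIT  vc=[13, 30]
11: 0x1dc (blk 29, set 1) → L1-HIT  vc=[13, 30]
12: 0x1de (blk 29, set 1) → L1-HIT  vc=[13, 30]
13: 0xa0 (blk 10, set 2) → L1-HIT  vc=[13, 30]
14: 0x1d5 (blk 29, set 1) → L1-HIT  vc=[13, 30]
15: 0x68 (blk 6, set 2) → MISS  vc=[13, 30, 10]
16: 0xa6 (blk 10, set 2) → VC-HIT  vc=[13, 30, 6]
17: 0x6c (blk 6, set 2) → VC-HIT  vc=[13, 30, 10]

OUTCOME = MISS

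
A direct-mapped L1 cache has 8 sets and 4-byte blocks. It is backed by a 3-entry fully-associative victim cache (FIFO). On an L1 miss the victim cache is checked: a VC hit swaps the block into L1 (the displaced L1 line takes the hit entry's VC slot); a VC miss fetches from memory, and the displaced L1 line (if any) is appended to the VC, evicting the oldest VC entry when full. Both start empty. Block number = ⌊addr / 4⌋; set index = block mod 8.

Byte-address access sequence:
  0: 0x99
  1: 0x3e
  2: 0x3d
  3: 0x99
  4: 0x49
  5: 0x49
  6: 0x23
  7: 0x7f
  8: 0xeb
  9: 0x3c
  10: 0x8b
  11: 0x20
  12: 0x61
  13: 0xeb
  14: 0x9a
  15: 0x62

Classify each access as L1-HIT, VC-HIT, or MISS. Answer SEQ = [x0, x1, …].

SEQ = [MISS, MISS, L1-HIT, L1-HIT, MISS, L1-HIT, MISS, MISS, MISS, VC-HIT, MISS, L1-HIT, MISS, VC-HIT, L1-HIT, L1-HIT]

0: 0x99 (blk 38, set 6) → MISS  vc=[]
1: 0x3e (blk 15, set 7) → MISS  vc=[]
2: 0x3d (blk 15, set 7) → L1-HIT  vc=[]
3: 0x99 (blk 38, set 6) → L1-HIT  vc=[]
4: 0x49 (blk 18, set 2) → MISS  vc=[]
5: 0x49 (blk 18, set 2) → L1-HIT  vc=[]
6: 0x23 (blk 8, set 0) → MISS  vc=[]
7: 0x7f (blk 31, set 7) → MISS  vc=[15]
8: 0xeb (blk 58, set 2) → MISS  vc=[15, 18]
9: 0x3c (blk 15, set 7) → VC-HIT  vc=[31, 18]
10: 0x8b (blk 34, set 2) → MISS  vc=[31, 18, 58]
11: 0x20 (blk 8, set 0) → L1-HIT  vc=[31, 18, 58]
12: 0x61 (blk 24, set 0) → MISS  vc=[18, 58, 8]
13: 0xeb (blk 58, set 2) → VC-HIT  vc=[18, 34, 8]
14: 0x9a (blk 38, set 6) → L1-HIT  vc=[18, 34, 8]
15: 0x62 (blk 24, set 0) → L1-HIT  vc=[18, 34, 8]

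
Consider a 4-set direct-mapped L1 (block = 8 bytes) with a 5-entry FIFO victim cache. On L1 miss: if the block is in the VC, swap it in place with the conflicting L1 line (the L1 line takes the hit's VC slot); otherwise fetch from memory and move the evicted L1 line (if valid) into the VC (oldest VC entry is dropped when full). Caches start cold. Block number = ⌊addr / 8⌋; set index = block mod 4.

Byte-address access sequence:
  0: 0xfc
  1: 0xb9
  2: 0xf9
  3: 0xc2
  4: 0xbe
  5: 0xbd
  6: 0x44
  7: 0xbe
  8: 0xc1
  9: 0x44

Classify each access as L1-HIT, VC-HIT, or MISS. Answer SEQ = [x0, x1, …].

SEQ = [MISS, MISS, VC-HIT, MISS, VC-HIT, L1-HIT, MISS, L1-HIT, VC-HIT, VC-HIT]

0: 0xfc (blk 31, set 3) → MISS  vc=[]
1: 0xb9 (blk 23, set 3) → MISS  vc=[31]
2: 0xf9 (blk 31, set 3) → VC-HIT  vc=[23]
3: 0xc2 (blk 24, set 0) → MISS  vc=[23]
4: 0xbe (blk 23, set 3) → VC-HIT  vc=[31]
5: 0xbd (blk 23, set 3) → L1-HIT  vc=[31]
6: 0x44 (blk 8, set 0) → MISS  vc=[31, 24]
7: 0xbe (blk 23, set 3) → L1-HIT  vc=[31, 24]
8: 0xc1 (blk 24, set 0) → VC-HIT  vc=[31, 8]
9: 0x44 (blk 8, set 0) → VC-HIT  vc=[31, 24]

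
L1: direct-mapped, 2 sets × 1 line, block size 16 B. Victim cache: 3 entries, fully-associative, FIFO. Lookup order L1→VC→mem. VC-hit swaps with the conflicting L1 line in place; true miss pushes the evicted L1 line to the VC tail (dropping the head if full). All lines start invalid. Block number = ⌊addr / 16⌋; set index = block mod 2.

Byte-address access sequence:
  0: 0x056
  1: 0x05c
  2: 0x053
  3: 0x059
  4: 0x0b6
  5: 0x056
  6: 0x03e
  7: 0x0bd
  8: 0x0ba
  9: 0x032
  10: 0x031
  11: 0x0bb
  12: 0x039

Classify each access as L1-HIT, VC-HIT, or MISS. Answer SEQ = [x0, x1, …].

SEQ = [MISS, L1-HIT, L1-HIT, L1-HIT, MISS, VC-HIT, MISS, VC-HIT, L1-HIT, VC-HIT, L1-HIT, VC-HIT, VC-HIT]

  [0] addr=0x56 blk=5 s=1: MISS | VC []
  [1] addr=0x5c blk=5 s=1: L1-HIT | VC []
  [2] addr=0x53 blk=5 s=1: L1-HIT | VC []
  [3] addr=0x59 blk=5 s=1: L1-HIT | VC []
  [4] addr=0xb6 blk=11 s=1: MISS | VC [5]
  [5] addr=0x56 blk=5 s=1: VC-HIT | VC [11]
  [6] addr=0x3e blk=3 s=1: MISS | VC [11, 5]
  [7] addr=0xbd blk=11 s=1: VC-HIT | VC [3, 5]
  [8] addr=0xba blk=11 s=1: L1-HIT | VC [3, 5]
  [9] addr=0x32 blk=3 s=1: VC-HIT | VC [11, 5]
  [10] addr=0x31 blk=3 s=1: L1-HIT | VC [11, 5]
  [11] addr=0xbb blk=11 s=1: VC-HIT | VC [3, 5]
  [12] addr=0x39 blk=3 s=1: VC-HIT | VC [11, 5]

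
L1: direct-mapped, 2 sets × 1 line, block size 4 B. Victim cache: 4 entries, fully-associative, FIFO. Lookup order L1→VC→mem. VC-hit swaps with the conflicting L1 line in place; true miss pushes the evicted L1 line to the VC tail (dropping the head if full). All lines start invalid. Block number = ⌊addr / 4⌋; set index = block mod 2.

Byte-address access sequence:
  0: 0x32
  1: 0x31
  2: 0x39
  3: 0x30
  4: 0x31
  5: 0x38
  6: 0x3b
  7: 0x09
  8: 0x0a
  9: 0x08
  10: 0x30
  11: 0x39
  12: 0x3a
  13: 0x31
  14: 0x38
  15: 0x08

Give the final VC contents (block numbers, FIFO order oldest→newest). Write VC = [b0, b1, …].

VC = [14, 12]

0: 0x32 (blk 12, set 0) → MISS  vc=[]
1: 0x31 (blk 12, set 0) → L1-HIT  vc=[]
2: 0x39 (blk 14, set 0) → MISS  vc=[12]
3: 0x30 (blk 12, set 0) → VC-HIT  vc=[14]
4: 0x31 (blk 12, set 0) → L1-HIT  vc=[14]
5: 0x38 (blk 14, set 0) → VC-HIT  vc=[12]
6: 0x3b (blk 14, set 0) → L1-HIT  vc=[12]
7: 0x9 (blk 2, set 0) → MISS  vc=[12, 14]
8: 0xa (blk 2, set 0) → L1-HIT  vc=[12, 14]
9: 0x8 (blk 2, set 0) → L1-HIT  vc=[12, 14]
10: 0x30 (blk 12, set 0) → VC-HIT  vc=[2, 14]
11: 0x39 (blk 14, set 0) → VC-HIT  vc=[2, 12]
12: 0x3a (blk 14, set 0) → L1-HIT  vc=[2, 12]
13: 0x31 (blk 12, set 0) → VC-HIT  vc=[2, 14]
14: 0x38 (blk 14, set 0) → VC-HIT  vc=[2, 12]
15: 0x8 (blk 2, set 0) → VC-HIT  vc=[14, 12]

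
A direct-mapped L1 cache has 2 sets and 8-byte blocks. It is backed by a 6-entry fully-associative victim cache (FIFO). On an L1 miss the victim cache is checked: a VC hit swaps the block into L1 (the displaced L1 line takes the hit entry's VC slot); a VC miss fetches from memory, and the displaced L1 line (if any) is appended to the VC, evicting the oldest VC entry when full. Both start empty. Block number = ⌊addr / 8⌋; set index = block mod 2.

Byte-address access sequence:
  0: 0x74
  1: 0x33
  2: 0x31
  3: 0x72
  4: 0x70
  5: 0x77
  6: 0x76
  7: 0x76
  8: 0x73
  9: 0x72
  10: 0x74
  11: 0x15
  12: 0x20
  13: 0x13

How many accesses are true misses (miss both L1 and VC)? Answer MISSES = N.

0: 0x74 (blk 14, set 0) → MISS  vc=[]
1: 0x33 (blk 6, set 0) → MISS  vc=[14]
2: 0x31 (blk 6, set 0) → L1-HIT  vc=[14]
3: 0x72 (blk 14, set 0) → VC-HIT  vc=[6]
4: 0x70 (blk 14, set 0) → L1-HIT  vc=[6]
5: 0x77 (blk 14, set 0) → L1-HIT  vc=[6]
6: 0x76 (blk 14, set 0) → L1-HIT  vc=[6]
7: 0x76 (blk 14, set 0) → L1-HIT  vc=[6]
8: 0x73 (blk 14, set 0) → L1-HIT  vc=[6]
9: 0x72 (blk 14, set 0) → L1-HIT  vc=[6]
10: 0x74 (blk 14, set 0) → L1-HIT  vc=[6]
11: 0x15 (blk 2, set 0) → MISS  vc=[6, 14]
12: 0x20 (blk 4, set 0) → MISS  vc=[6, 14, 2]
13: 0x13 (blk 2, set 0) → VC-HIT  vc=[6, 14, 4]

MISSES = 4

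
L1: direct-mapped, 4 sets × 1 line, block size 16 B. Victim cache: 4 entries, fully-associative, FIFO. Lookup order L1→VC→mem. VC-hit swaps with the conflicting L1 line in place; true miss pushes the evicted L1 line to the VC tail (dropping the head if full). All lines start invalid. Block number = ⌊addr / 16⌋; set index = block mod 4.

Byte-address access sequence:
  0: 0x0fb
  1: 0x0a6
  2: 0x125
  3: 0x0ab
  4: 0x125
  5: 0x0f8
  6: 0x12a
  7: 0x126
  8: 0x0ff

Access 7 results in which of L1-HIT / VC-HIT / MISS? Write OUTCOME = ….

  [0] addr=0xfb blk=15 s=3: MISS | VC []
  [1] addr=0xa6 blk=10 s=2: MISS | VC []
  [2] addr=0x125 blk=18 s=2: MISS | VC [10]
  [3] addr=0xab blk=10 s=2: VC-HIT | VC [18]
  [4] addr=0x125 blk=18 s=2: VC-HIT | VC [10]
  [5] addr=0xf8 blk=15 s=3: L1-HIT | VC [10]
  [6] addr=0x12a blk=18 s=2: L1-HIT | VC [10]
  [7] addr=0x126 blk=18 s=2: L1-HIT | VC [10]
  [8] addr=0xff blk=15 s=3: L1-HIT | VC [10]

OUTCOME = L1-HIT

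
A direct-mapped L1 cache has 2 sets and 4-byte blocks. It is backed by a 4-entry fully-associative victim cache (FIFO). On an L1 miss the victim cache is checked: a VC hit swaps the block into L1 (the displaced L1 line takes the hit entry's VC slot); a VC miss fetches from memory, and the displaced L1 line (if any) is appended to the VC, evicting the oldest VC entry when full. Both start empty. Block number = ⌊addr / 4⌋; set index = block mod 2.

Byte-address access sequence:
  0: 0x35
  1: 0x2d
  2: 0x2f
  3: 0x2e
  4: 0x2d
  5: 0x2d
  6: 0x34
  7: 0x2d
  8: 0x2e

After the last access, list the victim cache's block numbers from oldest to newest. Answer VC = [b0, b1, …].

VC = [13]

  [0] addr=0x35 blk=13 s=1: MISS | VC []
  [1] addr=0x2d blk=11 s=1: MISS | VC [13]
  [2] addr=0x2f blk=11 s=1: L1-HIT | VC [13]
  [3] addr=0x2e blk=11 s=1: L1-HIT | VC [13]
  [4] addr=0x2d blk=11 s=1: L1-HIT | VC [13]
  [5] addr=0x2d blk=11 s=1: L1-HIT | VC [13]
  [6] addr=0x34 blk=13 s=1: VC-HIT | VC [11]
  [7] addr=0x2d blk=11 s=1: VC-HIT | VC [13]
  [8] addr=0x2e blk=11 s=1: L1-HIT | VC [13]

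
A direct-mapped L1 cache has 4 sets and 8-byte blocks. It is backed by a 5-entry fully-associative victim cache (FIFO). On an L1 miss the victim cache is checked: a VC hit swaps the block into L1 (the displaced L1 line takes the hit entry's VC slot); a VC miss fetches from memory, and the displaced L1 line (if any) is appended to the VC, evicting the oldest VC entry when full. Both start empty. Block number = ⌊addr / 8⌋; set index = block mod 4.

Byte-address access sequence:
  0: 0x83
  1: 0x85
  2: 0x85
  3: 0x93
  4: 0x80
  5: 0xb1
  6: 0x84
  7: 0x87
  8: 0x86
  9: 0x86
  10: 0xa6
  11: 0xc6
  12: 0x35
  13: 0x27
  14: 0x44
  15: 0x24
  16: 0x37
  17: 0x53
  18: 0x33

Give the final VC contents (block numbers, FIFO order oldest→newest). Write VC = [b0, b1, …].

  [0] addr=0x83 blk=16 s=0: MISS | VC []
  [1] addr=0x85 blk=16 s=0: L1-HIT | VC []
  [2] addr=0x85 blk=16 s=0: L1-HIT | VC []
  [3] addr=0x93 blk=18 s=2: MISS | VC []
  [4] addr=0x80 blk=16 s=0: L1-HIT | VC []
  [5] addr=0xb1 blk=22 s=2: MISS | VC [18]
  [6] addr=0x84 blk=16 s=0: L1-HIT | VC [18]
  [7] addr=0x87 blk=16 s=0: L1-HIT | VC [18]
  [8] addr=0x86 blk=16 s=0: L1-HIT | VC [18]
  [9] addr=0x86 blk=16 s=0: L1-HIT | VC [18]
  [10] addr=0xa6 blk=20 s=0: MISS | VC [18, 16]
  [11] addr=0xc6 blk=24 s=0: MISS | VC [18, 16, 20]
  [12] addr=0x35 blk=6 s=2: MISS | VC [18, 16, 20, 22]
  [13] addr=0x27 blk=4 s=0: MISS | VC [18, 16, 20, 22, 24]
  [14] addr=0x44 blk=8 s=0: MISS | VC [16, 20, 22, 24, 4]
  [15] addr=0x24 blk=4 s=0: VC-HIT | VC [16, 20, 22, 24, 8]
  [16] addr=0x37 blk=6 s=2: L1-HIT | VC [16, 20, 22, 24, 8]
  [17] addr=0x53 blk=10 s=2: MISS | VC [20, 22, 24, 8, 6]
  [18] addr=0x33 blk=6 s=2: VC-HIT | VC [20, 22, 24, 8, 10]

VC = [20, 22, 24, 8, 10]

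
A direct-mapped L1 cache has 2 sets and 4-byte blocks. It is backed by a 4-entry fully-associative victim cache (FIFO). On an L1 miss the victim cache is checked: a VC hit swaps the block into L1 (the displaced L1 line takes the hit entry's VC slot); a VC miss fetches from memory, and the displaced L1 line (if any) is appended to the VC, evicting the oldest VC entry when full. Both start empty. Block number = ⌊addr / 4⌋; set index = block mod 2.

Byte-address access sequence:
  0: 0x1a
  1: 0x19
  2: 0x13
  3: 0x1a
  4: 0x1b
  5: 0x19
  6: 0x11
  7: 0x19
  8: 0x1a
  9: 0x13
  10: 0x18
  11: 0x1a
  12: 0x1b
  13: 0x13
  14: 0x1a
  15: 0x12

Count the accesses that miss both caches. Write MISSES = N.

0: 0x1a (blk 6, set 0) → MISS  vc=[]
1: 0x19 (blk 6, set 0) → L1-HIT  vc=[]
2: 0x13 (blk 4, set 0) → MISS  vc=[6]
3: 0x1a (blk 6, set 0) → VC-HIT  vc=[4]
4: 0x1b (blk 6, set 0) → L1-HIT  vc=[4]
5: 0x19 (blk 6, set 0) → L1-HIT  vc=[4]
6: 0x11 (blk 4, set 0) → VC-HIT  vc=[6]
7: 0x19 (blk 6, set 0) → VC-HIT  vc=[4]
8: 0x1a (blk 6, set 0) → L1-HIT  vc=[4]
9: 0x13 (blk 4, set 0) → VC-HIT  vc=[6]
10: 0x18 (blk 6, set 0) → VC-HIT  vc=[4]
11: 0x1a (blk 6, set 0) → L1-HIT  vc=[4]
12: 0x1b (blk 6, set 0) → L1-HIT  vc=[4]
13: 0x13 (blk 4, set 0) → VC-HIT  vc=[6]
14: 0x1a (blk 6, set 0) → VC-HIT  vc=[4]
15: 0x12 (blk 4, set 0) → VC-HIT  vc=[6]

MISSES = 2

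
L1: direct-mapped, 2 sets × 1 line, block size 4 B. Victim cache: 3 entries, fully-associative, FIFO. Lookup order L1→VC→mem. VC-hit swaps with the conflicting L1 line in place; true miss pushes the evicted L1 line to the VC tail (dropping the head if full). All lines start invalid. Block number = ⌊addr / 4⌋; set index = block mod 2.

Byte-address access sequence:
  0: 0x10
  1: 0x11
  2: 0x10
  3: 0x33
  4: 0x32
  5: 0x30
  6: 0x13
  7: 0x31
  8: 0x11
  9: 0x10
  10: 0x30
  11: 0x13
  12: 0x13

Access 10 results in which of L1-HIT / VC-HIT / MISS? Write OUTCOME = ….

  [0] addr=0x10 blk=4 s=0: MISS | VC []
  [1] addr=0x11 blk=4 s=0: L1-HIT | VC []
  [2] addr=0x10 blk=4 s=0: L1-HIT | VC []
  [3] addr=0x33 blk=12 s=0: MISS | VC [4]
  [4] addr=0x32 blk=12 s=0: L1-HIT | VC [4]
  [5] addr=0x30 blk=12 s=0: L1-HIT | VC [4]
  [6] addr=0x13 blk=4 s=0: VC-HIT | VC [12]
  [7] addr=0x31 blk=12 s=0: VC-HIT | VC [4]
  [8] addr=0x11 blk=4 s=0: VC-HIT | VC [12]
  [9] addr=0x10 blk=4 s=0: L1-HIT | VC [12]
  [10] addr=0x30 blk=12 s=0: VC-HIT | VC [4]
  [11] addr=0x13 blk=4 s=0: VC-HIT | VC [12]
  [12] addr=0x13 blk=4 s=0: L1-HIT | VC [12]

OUTCOME = VC-HIT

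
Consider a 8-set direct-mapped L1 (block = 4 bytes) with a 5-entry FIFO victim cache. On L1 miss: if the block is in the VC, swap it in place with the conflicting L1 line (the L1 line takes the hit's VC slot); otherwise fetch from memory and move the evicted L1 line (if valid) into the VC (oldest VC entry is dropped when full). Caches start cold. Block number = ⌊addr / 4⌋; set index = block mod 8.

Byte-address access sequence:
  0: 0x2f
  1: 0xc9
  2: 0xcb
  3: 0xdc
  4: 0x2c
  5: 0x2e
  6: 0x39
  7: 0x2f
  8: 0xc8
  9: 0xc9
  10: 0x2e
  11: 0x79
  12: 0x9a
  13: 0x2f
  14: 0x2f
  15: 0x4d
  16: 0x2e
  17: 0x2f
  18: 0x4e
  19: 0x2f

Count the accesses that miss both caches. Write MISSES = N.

0: 0x2f (blk 11, set 3) → MISS  vc=[]
1: 0xc9 (blk 50, set 2) → MISS  vc=[]
2: 0xcb (blk 50, set 2) → L1-HIT  vc=[]
3: 0xdc (blk 55, set 7) → MISS  vc=[]
4: 0x2c (blk 11, set 3) → L1-HIT  vc=[]
5: 0x2e (blk 11, set 3) → L1-HIT  vc=[]
6: 0x39 (blk 14, set 6) → MISS  vc=[]
7: 0x2f (blk 11, set 3) → L1-HIT  vc=[]
8: 0xc8 (blk 50, set 2) → L1-HIT  vc=[]
9: 0xc9 (blk 50, set 2) → L1-HIT  vc=[]
10: 0x2e (blk 11, set 3) → L1-HIT  vc=[]
11: 0x79 (blk 30, set 6) → MISS  vc=[14]
12: 0x9a (blk 38, set 6) → MISS  vc=[14, 30]
13: 0x2f (blk 11, set 3) → L1-HIT  vc=[14, 30]
14: 0x2f (blk 11, set 3) → L1-HIT  vc=[14, 30]
15: 0x4d (blk 19, set 3) → MISS  vc=[14, 30, 11]
16: 0x2e (blk 11, set 3) → VC-HIT  vc=[14, 30, 19]
17: 0x2f (blk 11, set 3) → L1-HIT  vc=[14, 30, 19]
18: 0x4e (blk 19, set 3) → VC-HIT  vc=[14, 30, 11]
19: 0x2f (blk 11, set 3) → VC-HIT  vc=[14, 30, 19]

MISSES = 7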